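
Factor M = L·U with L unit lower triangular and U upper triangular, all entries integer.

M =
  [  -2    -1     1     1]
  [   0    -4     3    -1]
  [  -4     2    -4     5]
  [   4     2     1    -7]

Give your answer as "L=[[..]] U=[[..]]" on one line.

  row1 -= 0·row0 → [0,-4,3,-1]
  row2 -= 2·row0 → [0,4,-6,3]
  row3 -= -2·row0 → [0,0,3,-5]
  row2 -= -1·row1 → [0,0,-3,2]
  row3 -= 0·row1 → [0,0,3,-5]
  row3 -= -1·row2 → [0,0,0,-3]

L=[[1,0,0,0],[0,1,0,0],[2,-1,1,0],[-2,0,-1,1]] U=[[-2,-1,1,1],[0,-4,3,-1],[0,0,-3,2],[0,0,0,-3]]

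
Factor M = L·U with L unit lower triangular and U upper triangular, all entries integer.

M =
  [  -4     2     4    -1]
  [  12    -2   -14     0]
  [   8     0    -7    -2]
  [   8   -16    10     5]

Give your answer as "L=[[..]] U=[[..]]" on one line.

L=[[1,0,0,0],[-3,1,0,0],[-2,1,1,0],[-2,-3,4,1]] U=[[-4,2,4,-1],[0,4,-2,-3],[0,0,3,-1],[0,0,0,-2]]

  row1 -= -3·row0 → [0,4,-2,-3]
  row2 -= -2·row0 → [0,4,1,-4]
  row3 -= -2·row0 → [0,-12,18,3]
  row2 -= 1·row1 → [0,0,3,-1]
  row3 -= -3·row1 → [0,0,12,-6]
  row3 -= 4·row2 → [0,0,0,-2]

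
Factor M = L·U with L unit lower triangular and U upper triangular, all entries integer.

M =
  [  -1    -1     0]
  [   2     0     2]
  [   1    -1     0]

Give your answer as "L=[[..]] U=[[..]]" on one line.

L=[[1,0,0],[-2,1,0],[-1,1,1]] U=[[-1,-1,0],[0,-2,2],[0,0,-2]]

  row1 -= -2·row0 → [0,-2,2]
  row2 -= -1·row0 → [0,-2,0]
  row2 -= 1·row1 → [0,0,-2]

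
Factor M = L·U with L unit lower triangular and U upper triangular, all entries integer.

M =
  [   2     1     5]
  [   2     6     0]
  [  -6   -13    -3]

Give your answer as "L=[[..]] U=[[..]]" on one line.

L=[[1,0,0],[1,1,0],[-3,-2,1]] U=[[2,1,5],[0,5,-5],[0,0,2]]

  R1 -= 1·R0 → [0,5,-5]
  R2 -= -3·R0 → [0,-10,12]
  R2 -= -2·R1 → [0,0,2]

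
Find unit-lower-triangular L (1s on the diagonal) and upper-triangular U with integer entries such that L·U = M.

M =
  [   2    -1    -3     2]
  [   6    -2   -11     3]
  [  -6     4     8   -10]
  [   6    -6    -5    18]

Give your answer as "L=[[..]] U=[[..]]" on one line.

  row1 -= 3·row0 → [0,1,-2,-3]
  row2 -= -3·row0 → [0,1,-1,-4]
  row3 -= 3·row0 → [0,-3,4,12]
  row2 -= 1·row1 → [0,0,1,-1]
  row3 -= -3·row1 → [0,0,-2,3]
  row3 -= -2·row2 → [0,0,0,1]

L=[[1,0,0,0],[3,1,0,0],[-3,1,1,0],[3,-3,-2,1]] U=[[2,-1,-3,2],[0,1,-2,-3],[0,0,1,-1],[0,0,0,1]]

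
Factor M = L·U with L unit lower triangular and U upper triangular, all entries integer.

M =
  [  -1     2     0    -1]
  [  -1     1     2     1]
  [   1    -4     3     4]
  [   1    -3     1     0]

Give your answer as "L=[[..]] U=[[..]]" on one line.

L=[[1,0,0,0],[1,1,0,0],[-1,2,1,0],[-1,1,1,1]] U=[[-1,2,0,-1],[0,-1,2,2],[0,0,-1,-1],[0,0,0,-2]]

  row1 -= 1·row0 → [0,-1,2,2]
  row2 -= -1·row0 → [0,-2,3,3]
  row3 -= -1·row0 → [0,-1,1,-1]
  row2 -= 2·row1 → [0,0,-1,-1]
  row3 -= 1·row1 → [0,0,-1,-3]
  row3 -= 1·row2 → [0,0,0,-2]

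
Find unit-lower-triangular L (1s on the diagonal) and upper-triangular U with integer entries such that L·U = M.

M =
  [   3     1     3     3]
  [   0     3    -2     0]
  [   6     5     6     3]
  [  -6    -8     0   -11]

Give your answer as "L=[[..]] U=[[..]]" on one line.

  r1 -= 0·r0 → [0,3,-2,0]
  r2 -= 2·r0 → [0,3,0,-3]
  r3 -= -2·r0 → [0,-6,6,-5]
  r2 -= 1·r1 → [0,0,2,-3]
  r3 -= -2·r1 → [0,0,2,-5]
  r3 -= 1·r2 → [0,0,0,-2]

L=[[1,0,0,0],[0,1,0,0],[2,1,1,0],[-2,-2,1,1]] U=[[3,1,3,3],[0,3,-2,0],[0,0,2,-3],[0,0,0,-2]]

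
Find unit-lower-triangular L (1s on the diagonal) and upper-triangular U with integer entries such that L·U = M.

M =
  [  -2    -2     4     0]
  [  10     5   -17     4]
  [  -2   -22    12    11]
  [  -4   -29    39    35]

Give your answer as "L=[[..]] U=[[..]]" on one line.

L=[[1,0,0,0],[-5,1,0,0],[1,4,1,0],[2,5,-4,1]] U=[[-2,-2,4,0],[0,-5,3,4],[0,0,-4,-5],[0,0,0,-5]]

  r1 -= -5·r0 → [0,-5,3,4]
  r2 -= 1·r0 → [0,-20,8,11]
  r3 -= 2·r0 → [0,-25,31,35]
  r2 -= 4·r1 → [0,0,-4,-5]
  r3 -= 5·r1 → [0,0,16,15]
  r3 -= -4·r2 → [0,0,0,-5]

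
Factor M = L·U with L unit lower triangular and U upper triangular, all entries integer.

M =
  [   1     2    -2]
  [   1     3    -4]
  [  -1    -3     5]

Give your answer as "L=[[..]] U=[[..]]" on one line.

L=[[1,0,0],[1,1,0],[-1,-1,1]] U=[[1,2,-2],[0,1,-2],[0,0,1]]

  row1 -= 1·row0 → [0,1,-2]
  row2 -= -1·row0 → [0,-1,3]
  row2 -= -1·row1 → [0,0,1]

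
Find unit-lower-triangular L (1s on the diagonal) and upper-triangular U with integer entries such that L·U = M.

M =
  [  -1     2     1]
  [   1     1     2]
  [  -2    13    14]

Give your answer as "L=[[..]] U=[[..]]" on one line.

  R1 -= -1·R0 → [0,3,3]
  R2 -= 2·R0 → [0,9,12]
  R2 -= 3·R1 → [0,0,3]

L=[[1,0,0],[-1,1,0],[2,3,1]] U=[[-1,2,1],[0,3,3],[0,0,3]]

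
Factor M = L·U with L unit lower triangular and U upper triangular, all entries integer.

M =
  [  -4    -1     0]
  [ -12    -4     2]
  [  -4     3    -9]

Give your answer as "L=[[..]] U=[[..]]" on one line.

  row1 -= 3·row0 → [0,-1,2]
  row2 -= 1·row0 → [0,4,-9]
  row2 -= -4·row1 → [0,0,-1]

L=[[1,0,0],[3,1,0],[1,-4,1]] U=[[-4,-1,0],[0,-1,2],[0,0,-1]]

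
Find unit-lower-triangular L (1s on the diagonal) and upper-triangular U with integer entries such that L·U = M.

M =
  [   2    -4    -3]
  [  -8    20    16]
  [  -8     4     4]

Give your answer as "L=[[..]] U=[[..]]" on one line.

  r1 -= -4·r0 → [0,4,4]
  r2 -= -4·r0 → [0,-12,-8]
  r2 -= -3·r1 → [0,0,4]

L=[[1,0,0],[-4,1,0],[-4,-3,1]] U=[[2,-4,-3],[0,4,4],[0,0,4]]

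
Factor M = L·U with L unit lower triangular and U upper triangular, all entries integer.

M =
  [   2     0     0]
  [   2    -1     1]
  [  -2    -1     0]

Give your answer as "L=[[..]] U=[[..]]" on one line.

  row1 -= 1·row0 → [0,-1,1]
  row2 -= -1·row0 → [0,-1,0]
  row2 -= 1·row1 → [0,0,-1]

L=[[1,0,0],[1,1,0],[-1,1,1]] U=[[2,0,0],[0,-1,1],[0,0,-1]]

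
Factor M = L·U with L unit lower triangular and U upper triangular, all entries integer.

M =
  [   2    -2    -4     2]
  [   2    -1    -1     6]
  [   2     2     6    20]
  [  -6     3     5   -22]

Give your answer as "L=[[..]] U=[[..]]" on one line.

  row1 -= 1·row0 → [0,1,3,4]
  row2 -= 1·row0 → [0,4,10,18]
  row3 -= -3·row0 → [0,-3,-7,-16]
  row2 -= 4·row1 → [0,0,-2,2]
  row3 -= -3·row1 → [0,0,2,-4]
  row3 -= -1·row2 → [0,0,0,-2]

L=[[1,0,0,0],[1,1,0,0],[1,4,1,0],[-3,-3,-1,1]] U=[[2,-2,-4,2],[0,1,3,4],[0,0,-2,2],[0,0,0,-2]]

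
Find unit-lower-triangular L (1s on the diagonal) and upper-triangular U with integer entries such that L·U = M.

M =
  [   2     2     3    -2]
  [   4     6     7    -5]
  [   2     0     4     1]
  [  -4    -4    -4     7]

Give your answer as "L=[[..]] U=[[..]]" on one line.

L=[[1,0,0,0],[2,1,0,0],[1,-1,1,0],[-2,0,1,1]] U=[[2,2,3,-2],[0,2,1,-1],[0,0,2,2],[0,0,0,1]]

  R1 -= 2·R0 → [0,2,1,-1]
  R2 -= 1·R0 → [0,-2,1,3]
  R3 -= -2·R0 → [0,0,2,3]
  R2 -= -1·R1 → [0,0,2,2]
  R3 -= 0·R1 → [0,0,2,3]
  R3 -= 1·R2 → [0,0,0,1]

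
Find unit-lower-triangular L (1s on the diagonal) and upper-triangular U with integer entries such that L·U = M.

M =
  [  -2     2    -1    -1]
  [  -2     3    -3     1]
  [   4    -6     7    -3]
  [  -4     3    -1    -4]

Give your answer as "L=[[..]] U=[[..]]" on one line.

  r1 -= 1·r0 → [0,1,-2,2]
  r2 -= -2·r0 → [0,-2,5,-5]
  r3 -= 2·r0 → [0,-1,1,-2]
  r2 -= -2·r1 → [0,0,1,-1]
  r3 -= -1·r1 → [0,0,-1,0]
  r3 -= -1·r2 → [0,0,0,-1]

L=[[1,0,0,0],[1,1,0,0],[-2,-2,1,0],[2,-1,-1,1]] U=[[-2,2,-1,-1],[0,1,-2,2],[0,0,1,-1],[0,0,0,-1]]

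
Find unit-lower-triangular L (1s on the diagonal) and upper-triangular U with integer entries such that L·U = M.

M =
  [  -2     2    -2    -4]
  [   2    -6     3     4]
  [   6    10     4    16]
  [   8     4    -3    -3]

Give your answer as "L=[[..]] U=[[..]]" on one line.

L=[[1,0,0,0],[-1,1,0,0],[-3,-4,1,0],[-4,-3,-4,1]] U=[[-2,2,-2,-4],[0,-4,1,0],[0,0,2,4],[0,0,0,-3]]

  r1 -= -1·r0 → [0,-4,1,0]
  r2 -= -3·r0 → [0,16,-2,4]
  r3 -= -4·r0 → [0,12,-11,-19]
  r2 -= -4·r1 → [0,0,2,4]
  r3 -= -3·r1 → [0,0,-8,-19]
  r3 -= -4·r2 → [0,0,0,-3]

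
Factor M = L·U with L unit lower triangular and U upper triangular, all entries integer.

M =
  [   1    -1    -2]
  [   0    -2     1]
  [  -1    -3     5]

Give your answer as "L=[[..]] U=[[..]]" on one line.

  row1 -= 0·row0 → [0,-2,1]
  row2 -= -1·row0 → [0,-4,3]
  row2 -= 2·row1 → [0,0,1]

L=[[1,0,0],[0,1,0],[-1,2,1]] U=[[1,-1,-2],[0,-2,1],[0,0,1]]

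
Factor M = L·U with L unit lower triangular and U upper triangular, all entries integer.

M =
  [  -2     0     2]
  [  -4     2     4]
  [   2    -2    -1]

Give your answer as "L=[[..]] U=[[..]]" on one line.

  R1 -= 2·R0 → [0,2,0]
  R2 -= -1·R0 → [0,-2,1]
  R2 -= -1·R1 → [0,0,1]

L=[[1,0,0],[2,1,0],[-1,-1,1]] U=[[-2,0,2],[0,2,0],[0,0,1]]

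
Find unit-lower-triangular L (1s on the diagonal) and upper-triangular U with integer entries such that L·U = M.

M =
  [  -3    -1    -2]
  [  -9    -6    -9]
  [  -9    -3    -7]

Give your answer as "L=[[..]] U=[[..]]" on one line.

  r1 -= 3·r0 → [0,-3,-3]
  r2 -= 3·r0 → [0,0,-1]
  r2 -= 0·r1 → [0,0,-1]

L=[[1,0,0],[3,1,0],[3,0,1]] U=[[-3,-1,-2],[0,-3,-3],[0,0,-1]]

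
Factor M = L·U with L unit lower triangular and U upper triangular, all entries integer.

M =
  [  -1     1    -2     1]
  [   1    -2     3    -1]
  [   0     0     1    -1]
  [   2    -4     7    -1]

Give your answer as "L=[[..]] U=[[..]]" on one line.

  R1 -= -1·R0 → [0,-1,1,0]
  R2 -= 0·R0 → [0,0,1,-1]
  R3 -= -2·R0 → [0,-2,3,1]
  R2 -= 0·R1 → [0,0,1,-1]
  R3 -= 2·R1 → [0,0,1,1]
  R3 -= 1·R2 → [0,0,0,2]

L=[[1,0,0,0],[-1,1,0,0],[0,0,1,0],[-2,2,1,1]] U=[[-1,1,-2,1],[0,-1,1,0],[0,0,1,-1],[0,0,0,2]]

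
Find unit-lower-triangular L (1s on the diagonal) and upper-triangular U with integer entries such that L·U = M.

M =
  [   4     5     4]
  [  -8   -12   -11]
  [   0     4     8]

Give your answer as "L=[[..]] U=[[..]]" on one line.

  r1 -= -2·r0 → [0,-2,-3]
  r2 -= 0·r0 → [0,4,8]
  r2 -= -2·r1 → [0,0,2]

L=[[1,0,0],[-2,1,0],[0,-2,1]] U=[[4,5,4],[0,-2,-3],[0,0,2]]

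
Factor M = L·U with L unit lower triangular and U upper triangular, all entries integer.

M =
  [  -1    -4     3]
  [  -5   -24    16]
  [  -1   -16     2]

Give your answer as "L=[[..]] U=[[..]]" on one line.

  r1 -= 5·r0 → [0,-4,1]
  r2 -= 1·r0 → [0,-12,-1]
  r2 -= 3·r1 → [0,0,-4]

L=[[1,0,0],[5,1,0],[1,3,1]] U=[[-1,-4,3],[0,-4,1],[0,0,-4]]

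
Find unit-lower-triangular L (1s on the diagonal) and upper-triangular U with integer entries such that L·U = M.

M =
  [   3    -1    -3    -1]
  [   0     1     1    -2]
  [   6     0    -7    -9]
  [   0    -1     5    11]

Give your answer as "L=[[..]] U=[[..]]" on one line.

L=[[1,0,0,0],[0,1,0,0],[2,2,1,0],[0,-1,-2,1]] U=[[3,-1,-3,-1],[0,1,1,-2],[0,0,-3,-3],[0,0,0,3]]

  r1 -= 0·r0 → [0,1,1,-2]
  r2 -= 2·r0 → [0,2,-1,-7]
  r3 -= 0·r0 → [0,-1,5,11]
  r2 -= 2·r1 → [0,0,-3,-3]
  r3 -= -1·r1 → [0,0,6,9]
  r3 -= -2·r2 → [0,0,0,3]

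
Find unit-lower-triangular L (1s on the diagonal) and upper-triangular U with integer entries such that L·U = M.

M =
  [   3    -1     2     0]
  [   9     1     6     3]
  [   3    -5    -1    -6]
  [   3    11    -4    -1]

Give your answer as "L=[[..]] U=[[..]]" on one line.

L=[[1,0,0,0],[3,1,0,0],[1,-1,1,0],[1,3,2,1]] U=[[3,-1,2,0],[0,4,0,3],[0,0,-3,-3],[0,0,0,-4]]

  row1 -= 3·row0 → [0,4,0,3]
  row2 -= 1·row0 → [0,-4,-3,-6]
  row3 -= 1·row0 → [0,12,-6,-1]
  row2 -= -1·row1 → [0,0,-3,-3]
  row3 -= 3·row1 → [0,0,-6,-10]
  row3 -= 2·row2 → [0,0,0,-4]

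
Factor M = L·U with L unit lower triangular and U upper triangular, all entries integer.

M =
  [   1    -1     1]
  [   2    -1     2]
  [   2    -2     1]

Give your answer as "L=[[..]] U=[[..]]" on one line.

L=[[1,0,0],[2,1,0],[2,0,1]] U=[[1,-1,1],[0,1,0],[0,0,-1]]

  r1 -= 2·r0 → [0,1,0]
  r2 -= 2·r0 → [0,0,-1]
  r2 -= 0·r1 → [0,0,-1]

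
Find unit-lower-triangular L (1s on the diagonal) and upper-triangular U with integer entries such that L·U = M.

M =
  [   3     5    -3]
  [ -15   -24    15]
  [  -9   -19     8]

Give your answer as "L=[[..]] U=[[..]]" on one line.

  r1 -= -5·r0 → [0,1,0]
  r2 -= -3·r0 → [0,-4,-1]
  r2 -= -4·r1 → [0,0,-1]

L=[[1,0,0],[-5,1,0],[-3,-4,1]] U=[[3,5,-3],[0,1,0],[0,0,-1]]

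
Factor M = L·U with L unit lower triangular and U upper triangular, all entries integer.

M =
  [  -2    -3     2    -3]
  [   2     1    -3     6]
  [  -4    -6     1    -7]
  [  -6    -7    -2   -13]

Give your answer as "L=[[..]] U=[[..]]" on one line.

  R1 -= -1·R0 → [0,-2,-1,3]
  R2 -= 2·R0 → [0,0,-3,-1]
  R3 -= 3·R0 → [0,2,-8,-4]
  R2 -= 0·R1 → [0,0,-3,-1]
  R3 -= -1·R1 → [0,0,-9,-1]
  R3 -= 3·R2 → [0,0,0,2]

L=[[1,0,0,0],[-1,1,0,0],[2,0,1,0],[3,-1,3,1]] U=[[-2,-3,2,-3],[0,-2,-1,3],[0,0,-3,-1],[0,0,0,2]]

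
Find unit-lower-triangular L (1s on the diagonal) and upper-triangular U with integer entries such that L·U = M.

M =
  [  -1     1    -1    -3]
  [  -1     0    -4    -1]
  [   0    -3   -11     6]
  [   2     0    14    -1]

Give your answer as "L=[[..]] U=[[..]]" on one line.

L=[[1,0,0,0],[1,1,0,0],[0,3,1,0],[-2,-2,-3,1]] U=[[-1,1,-1,-3],[0,-1,-3,2],[0,0,-2,0],[0,0,0,-3]]

  r1 -= 1·r0 → [0,-1,-3,2]
  r2 -= 0·r0 → [0,-3,-11,6]
  r3 -= -2·r0 → [0,2,12,-7]
  r2 -= 3·r1 → [0,0,-2,0]
  r3 -= -2·r1 → [0,0,6,-3]
  r3 -= -3·r2 → [0,0,0,-3]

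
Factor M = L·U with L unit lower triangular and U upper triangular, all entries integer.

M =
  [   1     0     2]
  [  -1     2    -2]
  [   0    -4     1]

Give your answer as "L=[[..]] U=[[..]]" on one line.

L=[[1,0,0],[-1,1,0],[0,-2,1]] U=[[1,0,2],[0,2,0],[0,0,1]]

  r1 -= -1·r0 → [0,2,0]
  r2 -= 0·r0 → [0,-4,1]
  r2 -= -2·r1 → [0,0,1]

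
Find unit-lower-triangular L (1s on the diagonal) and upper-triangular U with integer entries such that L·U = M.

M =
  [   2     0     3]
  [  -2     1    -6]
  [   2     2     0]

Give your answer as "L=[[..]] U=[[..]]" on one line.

L=[[1,0,0],[-1,1,0],[1,2,1]] U=[[2,0,3],[0,1,-3],[0,0,3]]

  row1 -= -1·row0 → [0,1,-3]
  row2 -= 1·row0 → [0,2,-3]
  row2 -= 2·row1 → [0,0,3]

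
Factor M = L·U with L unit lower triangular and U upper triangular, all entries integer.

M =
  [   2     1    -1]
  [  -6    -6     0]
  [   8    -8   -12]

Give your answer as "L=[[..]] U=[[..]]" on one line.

L=[[1,0,0],[-3,1,0],[4,4,1]] U=[[2,1,-1],[0,-3,-3],[0,0,4]]

  row1 -= -3·row0 → [0,-3,-3]
  row2 -= 4·row0 → [0,-12,-8]
  row2 -= 4·row1 → [0,0,4]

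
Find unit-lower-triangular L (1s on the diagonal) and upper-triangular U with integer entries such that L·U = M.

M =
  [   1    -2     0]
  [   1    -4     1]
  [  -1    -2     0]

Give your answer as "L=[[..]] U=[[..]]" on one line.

L=[[1,0,0],[1,1,0],[-1,2,1]] U=[[1,-2,0],[0,-2,1],[0,0,-2]]

  r1 -= 1·r0 → [0,-2,1]
  r2 -= -1·r0 → [0,-4,0]
  r2 -= 2·r1 → [0,0,-2]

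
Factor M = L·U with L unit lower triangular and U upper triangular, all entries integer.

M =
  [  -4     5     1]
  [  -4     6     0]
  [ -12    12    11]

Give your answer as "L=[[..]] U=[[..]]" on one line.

  r1 -= 1·r0 → [0,1,-1]
  r2 -= 3·r0 → [0,-3,8]
  r2 -= -3·r1 → [0,0,5]

L=[[1,0,0],[1,1,0],[3,-3,1]] U=[[-4,5,1],[0,1,-1],[0,0,5]]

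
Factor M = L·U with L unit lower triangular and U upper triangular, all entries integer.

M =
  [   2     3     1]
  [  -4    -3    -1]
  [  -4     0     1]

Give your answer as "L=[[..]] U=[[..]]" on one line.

  R1 -= -2·R0 → [0,3,1]
  R2 -= -2·R0 → [0,6,3]
  R2 -= 2·R1 → [0,0,1]

L=[[1,0,0],[-2,1,0],[-2,2,1]] U=[[2,3,1],[0,3,1],[0,0,1]]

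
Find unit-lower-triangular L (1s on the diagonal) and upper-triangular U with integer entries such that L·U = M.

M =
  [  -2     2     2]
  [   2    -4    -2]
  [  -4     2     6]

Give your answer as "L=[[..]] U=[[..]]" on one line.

  R1 -= -1·R0 → [0,-2,0]
  R2 -= 2·R0 → [0,-2,2]
  R2 -= 1·R1 → [0,0,2]

L=[[1,0,0],[-1,1,0],[2,1,1]] U=[[-2,2,2],[0,-2,0],[0,0,2]]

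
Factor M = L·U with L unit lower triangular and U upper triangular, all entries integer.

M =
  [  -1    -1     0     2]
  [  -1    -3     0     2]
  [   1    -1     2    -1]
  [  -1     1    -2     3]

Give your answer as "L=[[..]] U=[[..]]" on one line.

L=[[1,0,0,0],[1,1,0,0],[-1,1,1,0],[1,-1,-1,1]] U=[[-1,-1,0,2],[0,-2,0,0],[0,0,2,1],[0,0,0,2]]

  row1 -= 1·row0 → [0,-2,0,0]
  row2 -= -1·row0 → [0,-2,2,1]
  row3 -= 1·row0 → [0,2,-2,1]
  row2 -= 1·row1 → [0,0,2,1]
  row3 -= -1·row1 → [0,0,-2,1]
  row3 -= -1·row2 → [0,0,0,2]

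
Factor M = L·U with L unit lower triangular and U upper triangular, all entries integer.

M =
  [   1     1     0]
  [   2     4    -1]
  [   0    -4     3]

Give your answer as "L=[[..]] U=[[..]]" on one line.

  R1 -= 2·R0 → [0,2,-1]
  R2 -= 0·R0 → [0,-4,3]
  R2 -= -2·R1 → [0,0,1]

L=[[1,0,0],[2,1,0],[0,-2,1]] U=[[1,1,0],[0,2,-1],[0,0,1]]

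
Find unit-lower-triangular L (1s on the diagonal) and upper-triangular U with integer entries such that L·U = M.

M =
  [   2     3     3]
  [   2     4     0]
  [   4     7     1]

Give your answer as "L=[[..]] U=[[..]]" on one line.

  r1 -= 1·r0 → [0,1,-3]
  r2 -= 2·r0 → [0,1,-5]
  r2 -= 1·r1 → [0,0,-2]

L=[[1,0,0],[1,1,0],[2,1,1]] U=[[2,3,3],[0,1,-3],[0,0,-2]]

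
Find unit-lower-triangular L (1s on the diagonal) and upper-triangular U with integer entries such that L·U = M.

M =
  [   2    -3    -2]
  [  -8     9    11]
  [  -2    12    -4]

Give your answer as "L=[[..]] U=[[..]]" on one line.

  r1 -= -4·r0 → [0,-3,3]
  r2 -= -1·r0 → [0,9,-6]
  r2 -= -3·r1 → [0,0,3]

L=[[1,0,0],[-4,1,0],[-1,-3,1]] U=[[2,-3,-2],[0,-3,3],[0,0,3]]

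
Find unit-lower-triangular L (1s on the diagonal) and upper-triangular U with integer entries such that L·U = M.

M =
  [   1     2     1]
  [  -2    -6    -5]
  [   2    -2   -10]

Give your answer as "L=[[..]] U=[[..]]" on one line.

L=[[1,0,0],[-2,1,0],[2,3,1]] U=[[1,2,1],[0,-2,-3],[0,0,-3]]

  r1 -= -2·r0 → [0,-2,-3]
  r2 -= 2·r0 → [0,-6,-12]
  r2 -= 3·r1 → [0,0,-3]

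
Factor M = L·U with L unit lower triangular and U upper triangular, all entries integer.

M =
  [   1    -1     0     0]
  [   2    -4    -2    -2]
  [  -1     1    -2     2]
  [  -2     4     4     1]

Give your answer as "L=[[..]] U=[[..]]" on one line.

L=[[1,0,0,0],[2,1,0,0],[-1,0,1,0],[-2,-1,-1,1]] U=[[1,-1,0,0],[0,-2,-2,-2],[0,0,-2,2],[0,0,0,1]]

  R1 -= 2·R0 → [0,-2,-2,-2]
  R2 -= -1·R0 → [0,0,-2,2]
  R3 -= -2·R0 → [0,2,4,1]
  R2 -= 0·R1 → [0,0,-2,2]
  R3 -= -1·R1 → [0,0,2,-1]
  R3 -= -1·R2 → [0,0,0,1]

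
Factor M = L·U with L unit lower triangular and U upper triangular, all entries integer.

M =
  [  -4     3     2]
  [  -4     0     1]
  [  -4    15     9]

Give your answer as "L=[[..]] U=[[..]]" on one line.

  row1 -= 1·row0 → [0,-3,-1]
  row2 -= 1·row0 → [0,12,7]
  row2 -= -4·row1 → [0,0,3]

L=[[1,0,0],[1,1,0],[1,-4,1]] U=[[-4,3,2],[0,-3,-1],[0,0,3]]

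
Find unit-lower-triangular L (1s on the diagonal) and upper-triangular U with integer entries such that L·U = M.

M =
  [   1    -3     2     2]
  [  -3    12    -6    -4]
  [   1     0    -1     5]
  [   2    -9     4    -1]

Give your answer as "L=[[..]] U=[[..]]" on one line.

  r1 -= -3·r0 → [0,3,0,2]
  r2 -= 1·r0 → [0,3,-3,3]
  r3 -= 2·r0 → [0,-3,0,-5]
  r2 -= 1·r1 → [0,0,-3,1]
  r3 -= -1·r1 → [0,0,0,-3]
  r3 -= 0·r2 → [0,0,0,-3]

L=[[1,0,0,0],[-3,1,0,0],[1,1,1,0],[2,-1,0,1]] U=[[1,-3,2,2],[0,3,0,2],[0,0,-3,1],[0,0,0,-3]]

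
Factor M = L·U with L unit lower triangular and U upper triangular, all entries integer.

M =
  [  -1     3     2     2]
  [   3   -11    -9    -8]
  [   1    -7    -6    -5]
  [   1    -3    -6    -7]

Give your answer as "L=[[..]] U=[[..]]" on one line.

  R1 -= -3·R0 → [0,-2,-3,-2]
  R2 -= -1·R0 → [0,-4,-4,-3]
  R3 -= -1·R0 → [0,0,-4,-5]
  R2 -= 2·R1 → [0,0,2,1]
  R3 -= 0·R1 → [0,0,-4,-5]
  R3 -= -2·R2 → [0,0,0,-3]

L=[[1,0,0,0],[-3,1,0,0],[-1,2,1,0],[-1,0,-2,1]] U=[[-1,3,2,2],[0,-2,-3,-2],[0,0,2,1],[0,0,0,-3]]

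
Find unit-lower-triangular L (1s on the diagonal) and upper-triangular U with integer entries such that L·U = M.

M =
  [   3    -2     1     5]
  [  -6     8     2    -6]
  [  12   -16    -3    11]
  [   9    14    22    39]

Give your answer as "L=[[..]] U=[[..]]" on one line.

L=[[1,0,0,0],[-2,1,0,0],[4,-2,1,0],[3,5,-1,1]] U=[[3,-2,1,5],[0,4,4,4],[0,0,1,-1],[0,0,0,3]]

  row1 -= -2·row0 → [0,4,4,4]
  row2 -= 4·row0 → [0,-8,-7,-9]
  row3 -= 3·row0 → [0,20,19,24]
  row2 -= -2·row1 → [0,0,1,-1]
  row3 -= 5·row1 → [0,0,-1,4]
  row3 -= -1·row2 → [0,0,0,3]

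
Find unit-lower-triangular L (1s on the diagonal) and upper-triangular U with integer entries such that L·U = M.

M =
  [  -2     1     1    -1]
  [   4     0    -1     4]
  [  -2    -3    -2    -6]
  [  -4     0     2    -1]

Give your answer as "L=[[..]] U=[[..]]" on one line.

L=[[1,0,0,0],[-2,1,0,0],[1,-2,1,0],[2,-1,-1,1]] U=[[-2,1,1,-1],[0,2,1,2],[0,0,-1,-1],[0,0,0,2]]

  r1 -= -2·r0 → [0,2,1,2]
  r2 -= 1·r0 → [0,-4,-3,-5]
  r3 -= 2·r0 → [0,-2,0,1]
  r2 -= -2·r1 → [0,0,-1,-1]
  r3 -= -1·r1 → [0,0,1,3]
  r3 -= -1·r2 → [0,0,0,2]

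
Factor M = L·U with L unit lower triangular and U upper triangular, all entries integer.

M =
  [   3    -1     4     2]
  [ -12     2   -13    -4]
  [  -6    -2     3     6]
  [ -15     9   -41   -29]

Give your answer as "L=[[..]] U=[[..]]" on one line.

  r1 -= -4·r0 → [0,-2,3,4]
  r2 -= -2·r0 → [0,-4,11,10]
  r3 -= -5·r0 → [0,4,-21,-19]
  r2 -= 2·r1 → [0,0,5,2]
  r3 -= -2·r1 → [0,0,-15,-11]
  r3 -= -3·r2 → [0,0,0,-5]

L=[[1,0,0,0],[-4,1,0,0],[-2,2,1,0],[-5,-2,-3,1]] U=[[3,-1,4,2],[0,-2,3,4],[0,0,5,2],[0,0,0,-5]]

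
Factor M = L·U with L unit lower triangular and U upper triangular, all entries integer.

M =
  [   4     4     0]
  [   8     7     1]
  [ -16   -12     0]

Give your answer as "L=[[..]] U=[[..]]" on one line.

  row1 -= 2·row0 → [0,-1,1]
  row2 -= -4·row0 → [0,4,0]
  row2 -= -4·row1 → [0,0,4]

L=[[1,0,0],[2,1,0],[-4,-4,1]] U=[[4,4,0],[0,-1,1],[0,0,4]]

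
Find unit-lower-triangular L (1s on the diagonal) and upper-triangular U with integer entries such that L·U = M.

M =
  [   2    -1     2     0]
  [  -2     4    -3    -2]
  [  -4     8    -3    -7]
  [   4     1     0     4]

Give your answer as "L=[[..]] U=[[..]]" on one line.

L=[[1,0,0,0],[-1,1,0,0],[-2,2,1,0],[2,1,-1,1]] U=[[2,-1,2,0],[0,3,-1,-2],[0,0,3,-3],[0,0,0,3]]

  r1 -= -1·r0 → [0,3,-1,-2]
  r2 -= -2·r0 → [0,6,1,-7]
  r3 -= 2·r0 → [0,3,-4,4]
  r2 -= 2·r1 → [0,0,3,-3]
  r3 -= 1·r1 → [0,0,-3,6]
  r3 -= -1·r2 → [0,0,0,3]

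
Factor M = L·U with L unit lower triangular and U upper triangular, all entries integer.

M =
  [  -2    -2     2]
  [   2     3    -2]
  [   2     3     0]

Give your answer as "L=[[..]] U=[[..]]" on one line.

  row1 -= -1·row0 → [0,1,0]
  row2 -= -1·row0 → [0,1,2]
  row2 -= 1·row1 → [0,0,2]

L=[[1,0,0],[-1,1,0],[-1,1,1]] U=[[-2,-2,2],[0,1,0],[0,0,2]]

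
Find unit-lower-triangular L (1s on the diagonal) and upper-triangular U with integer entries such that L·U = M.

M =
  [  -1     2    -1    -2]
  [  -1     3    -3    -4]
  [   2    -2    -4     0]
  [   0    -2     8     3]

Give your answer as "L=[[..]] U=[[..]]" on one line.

  R1 -= 1·R0 → [0,1,-2,-2]
  R2 -= -2·R0 → [0,2,-6,-4]
  R3 -= 0·R0 → [0,-2,8,3]
  R2 -= 2·R1 → [0,0,-2,0]
  R3 -= -2·R1 → [0,0,4,-1]
  R3 -= -2·R2 → [0,0,0,-1]

L=[[1,0,0,0],[1,1,0,0],[-2,2,1,0],[0,-2,-2,1]] U=[[-1,2,-1,-2],[0,1,-2,-2],[0,0,-2,0],[0,0,0,-1]]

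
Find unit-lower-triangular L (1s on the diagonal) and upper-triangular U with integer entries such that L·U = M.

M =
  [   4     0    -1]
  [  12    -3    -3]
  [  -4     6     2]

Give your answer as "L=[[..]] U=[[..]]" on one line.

L=[[1,0,0],[3,1,0],[-1,-2,1]] U=[[4,0,-1],[0,-3,0],[0,0,1]]

  R1 -= 3·R0 → [0,-3,0]
  R2 -= -1·R0 → [0,6,1]
  R2 -= -2·R1 → [0,0,1]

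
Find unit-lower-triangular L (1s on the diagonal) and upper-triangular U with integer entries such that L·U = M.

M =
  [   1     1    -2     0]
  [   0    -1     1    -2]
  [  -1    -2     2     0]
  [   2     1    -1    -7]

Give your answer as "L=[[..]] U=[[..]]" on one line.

L=[[1,0,0,0],[0,1,0,0],[-1,1,1,0],[2,1,-2,1]] U=[[1,1,-2,0],[0,-1,1,-2],[0,0,-1,2],[0,0,0,-1]]

  R1 -= 0·R0 → [0,-1,1,-2]
  R2 -= -1·R0 → [0,-1,0,0]
  R3 -= 2·R0 → [0,-1,3,-7]
  R2 -= 1·R1 → [0,0,-1,2]
  R3 -= 1·R1 → [0,0,2,-5]
  R3 -= -2·R2 → [0,0,0,-1]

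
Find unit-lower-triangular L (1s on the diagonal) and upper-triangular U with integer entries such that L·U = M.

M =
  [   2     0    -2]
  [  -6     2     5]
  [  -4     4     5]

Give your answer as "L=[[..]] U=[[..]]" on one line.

  row1 -= -3·row0 → [0,2,-1]
  row2 -= -2·row0 → [0,4,1]
  row2 -= 2·row1 → [0,0,3]

L=[[1,0,0],[-3,1,0],[-2,2,1]] U=[[2,0,-2],[0,2,-1],[0,0,3]]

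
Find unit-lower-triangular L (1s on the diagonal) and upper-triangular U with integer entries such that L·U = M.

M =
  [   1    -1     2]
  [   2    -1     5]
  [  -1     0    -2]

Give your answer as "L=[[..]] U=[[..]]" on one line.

L=[[1,0,0],[2,1,0],[-1,-1,1]] U=[[1,-1,2],[0,1,1],[0,0,1]]

  row1 -= 2·row0 → [0,1,1]
  row2 -= -1·row0 → [0,-1,0]
  row2 -= -1·row1 → [0,0,1]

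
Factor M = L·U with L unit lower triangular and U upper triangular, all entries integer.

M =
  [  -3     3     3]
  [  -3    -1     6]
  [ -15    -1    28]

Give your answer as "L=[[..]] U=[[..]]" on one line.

L=[[1,0,0],[1,1,0],[5,4,1]] U=[[-3,3,3],[0,-4,3],[0,0,1]]

  R1 -= 1·R0 → [0,-4,3]
  R2 -= 5·R0 → [0,-16,13]
  R2 -= 4·R1 → [0,0,1]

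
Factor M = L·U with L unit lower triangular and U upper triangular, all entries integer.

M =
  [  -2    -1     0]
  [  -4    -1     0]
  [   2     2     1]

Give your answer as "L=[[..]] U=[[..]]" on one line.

  R1 -= 2·R0 → [0,1,0]
  R2 -= -1·R0 → [0,1,1]
  R2 -= 1·R1 → [0,0,1]

L=[[1,0,0],[2,1,0],[-1,1,1]] U=[[-2,-1,0],[0,1,0],[0,0,1]]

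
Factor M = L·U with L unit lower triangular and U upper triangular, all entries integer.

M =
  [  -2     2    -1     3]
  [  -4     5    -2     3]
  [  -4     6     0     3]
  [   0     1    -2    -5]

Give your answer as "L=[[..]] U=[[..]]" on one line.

L=[[1,0,0,0],[2,1,0,0],[2,2,1,0],[0,1,-1,1]] U=[[-2,2,-1,3],[0,1,0,-3],[0,0,2,3],[0,0,0,1]]

  R1 -= 2·R0 → [0,1,0,-3]
  R2 -= 2·R0 → [0,2,2,-3]
  R3 -= 0·R0 → [0,1,-2,-5]
  R2 -= 2·R1 → [0,0,2,3]
  R3 -= 1·R1 → [0,0,-2,-2]
  R3 -= -1·R2 → [0,0,0,1]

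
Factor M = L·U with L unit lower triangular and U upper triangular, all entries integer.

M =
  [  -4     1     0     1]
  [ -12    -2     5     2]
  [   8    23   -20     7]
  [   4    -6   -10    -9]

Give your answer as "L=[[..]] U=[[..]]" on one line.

L=[[1,0,0,0],[3,1,0,0],[-2,-5,1,0],[-1,1,-3,1]] U=[[-4,1,0,1],[0,-5,5,-1],[0,0,5,4],[0,0,0,5]]

  r1 -= 3·r0 → [0,-5,5,-1]
  r2 -= -2·r0 → [0,25,-20,9]
  r3 -= -1·r0 → [0,-5,-10,-8]
  r2 -= -5·r1 → [0,0,5,4]
  r3 -= 1·r1 → [0,0,-15,-7]
  r3 -= -3·r2 → [0,0,0,5]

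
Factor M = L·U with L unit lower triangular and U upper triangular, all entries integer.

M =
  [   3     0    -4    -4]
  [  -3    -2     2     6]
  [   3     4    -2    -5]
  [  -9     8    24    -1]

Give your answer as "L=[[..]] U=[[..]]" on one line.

L=[[1,0,0,0],[-1,1,0,0],[1,-2,1,0],[-3,-4,-2,1]] U=[[3,0,-4,-4],[0,-2,-2,2],[0,0,-2,3],[0,0,0,1]]

  row1 -= -1·row0 → [0,-2,-2,2]
  row2 -= 1·row0 → [0,4,2,-1]
  row3 -= -3·row0 → [0,8,12,-13]
  row2 -= -2·row1 → [0,0,-2,3]
  row3 -= -4·row1 → [0,0,4,-5]
  row3 -= -2·row2 → [0,0,0,1]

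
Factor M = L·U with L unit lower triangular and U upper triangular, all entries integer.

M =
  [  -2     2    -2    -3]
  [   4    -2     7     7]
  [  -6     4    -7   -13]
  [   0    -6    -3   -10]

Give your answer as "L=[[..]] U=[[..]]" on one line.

  R1 -= -2·R0 → [0,2,3,1]
  R2 -= 3·R0 → [0,-2,-1,-4]
  R3 -= 0·R0 → [0,-6,-3,-10]
  R2 -= -1·R1 → [0,0,2,-3]
  R3 -= -3·R1 → [0,0,6,-7]
  R3 -= 3·R2 → [0,0,0,2]

L=[[1,0,0,0],[-2,1,0,0],[3,-1,1,0],[0,-3,3,1]] U=[[-2,2,-2,-3],[0,2,3,1],[0,0,2,-3],[0,0,0,2]]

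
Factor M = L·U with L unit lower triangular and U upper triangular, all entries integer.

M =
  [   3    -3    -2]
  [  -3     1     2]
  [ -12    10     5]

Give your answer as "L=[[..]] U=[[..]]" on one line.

L=[[1,0,0],[-1,1,0],[-4,1,1]] U=[[3,-3,-2],[0,-2,0],[0,0,-3]]

  row1 -= -1·row0 → [0,-2,0]
  row2 -= -4·row0 → [0,-2,-3]
  row2 -= 1·row1 → [0,0,-3]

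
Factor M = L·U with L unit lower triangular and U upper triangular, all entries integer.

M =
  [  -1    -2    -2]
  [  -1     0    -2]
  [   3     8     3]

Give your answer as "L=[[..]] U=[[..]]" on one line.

L=[[1,0,0],[1,1,0],[-3,1,1]] U=[[-1,-2,-2],[0,2,0],[0,0,-3]]

  row1 -= 1·row0 → [0,2,0]
  row2 -= -3·row0 → [0,2,-3]
  row2 -= 1·row1 → [0,0,-3]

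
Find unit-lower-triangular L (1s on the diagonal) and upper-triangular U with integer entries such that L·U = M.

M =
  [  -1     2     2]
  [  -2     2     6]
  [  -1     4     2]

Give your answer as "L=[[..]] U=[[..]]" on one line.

  r1 -= 2·r0 → [0,-2,2]
  r2 -= 1·r0 → [0,2,0]
  r2 -= -1·r1 → [0,0,2]

L=[[1,0,0],[2,1,0],[1,-1,1]] U=[[-1,2,2],[0,-2,2],[0,0,2]]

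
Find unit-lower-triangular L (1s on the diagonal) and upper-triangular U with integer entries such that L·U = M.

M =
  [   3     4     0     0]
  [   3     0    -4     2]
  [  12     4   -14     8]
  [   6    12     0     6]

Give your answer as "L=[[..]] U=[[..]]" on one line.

  row1 -= 1·row0 → [0,-4,-4,2]
  row2 -= 4·row0 → [0,-12,-14,8]
  row3 -= 2·row0 → [0,4,0,6]
  row2 -= 3·row1 → [0,0,-2,2]
  row3 -= -1·row1 → [0,0,-4,8]
  row3 -= 2·row2 → [0,0,0,4]

L=[[1,0,0,0],[1,1,0,0],[4,3,1,0],[2,-1,2,1]] U=[[3,4,0,0],[0,-4,-4,2],[0,0,-2,2],[0,0,0,4]]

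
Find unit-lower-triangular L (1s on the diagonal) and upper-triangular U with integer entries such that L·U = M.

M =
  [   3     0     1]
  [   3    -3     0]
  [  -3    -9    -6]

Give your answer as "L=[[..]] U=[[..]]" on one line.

L=[[1,0,0],[1,1,0],[-1,3,1]] U=[[3,0,1],[0,-3,-1],[0,0,-2]]

  R1 -= 1·R0 → [0,-3,-1]
  R2 -= -1·R0 → [0,-9,-5]
  R2 -= 3·R1 → [0,0,-2]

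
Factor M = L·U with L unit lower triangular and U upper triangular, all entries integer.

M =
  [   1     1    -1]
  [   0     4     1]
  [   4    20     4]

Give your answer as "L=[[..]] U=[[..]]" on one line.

L=[[1,0,0],[0,1,0],[4,4,1]] U=[[1,1,-1],[0,4,1],[0,0,4]]

  row1 -= 0·row0 → [0,4,1]
  row2 -= 4·row0 → [0,16,8]
  row2 -= 4·row1 → [0,0,4]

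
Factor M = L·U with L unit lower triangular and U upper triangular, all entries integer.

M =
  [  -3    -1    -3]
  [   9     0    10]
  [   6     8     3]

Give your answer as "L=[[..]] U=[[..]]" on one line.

L=[[1,0,0],[-3,1,0],[-2,-2,1]] U=[[-3,-1,-3],[0,-3,1],[0,0,-1]]

  row1 -= -3·row0 → [0,-3,1]
  row2 -= -2·row0 → [0,6,-3]
  row2 -= -2·row1 → [0,0,-1]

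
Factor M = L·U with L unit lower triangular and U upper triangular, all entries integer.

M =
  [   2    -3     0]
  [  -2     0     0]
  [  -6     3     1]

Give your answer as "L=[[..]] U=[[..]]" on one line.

  r1 -= -1·r0 → [0,-3,0]
  r2 -= -3·r0 → [0,-6,1]
  r2 -= 2·r1 → [0,0,1]

L=[[1,0,0],[-1,1,0],[-3,2,1]] U=[[2,-3,0],[0,-3,0],[0,0,1]]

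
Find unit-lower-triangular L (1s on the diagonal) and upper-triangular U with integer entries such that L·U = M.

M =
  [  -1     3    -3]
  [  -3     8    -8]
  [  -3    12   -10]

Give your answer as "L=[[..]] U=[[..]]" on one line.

  r1 -= 3·r0 → [0,-1,1]
  r2 -= 3·r0 → [0,3,-1]
  r2 -= -3·r1 → [0,0,2]

L=[[1,0,0],[3,1,0],[3,-3,1]] U=[[-1,3,-3],[0,-1,1],[0,0,2]]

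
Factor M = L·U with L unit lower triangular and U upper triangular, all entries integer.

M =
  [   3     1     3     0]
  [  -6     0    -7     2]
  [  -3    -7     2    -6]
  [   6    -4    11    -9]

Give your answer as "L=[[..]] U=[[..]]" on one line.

  R1 -= -2·R0 → [0,2,-1,2]
  R2 -= -1·R0 → [0,-6,5,-6]
  R3 -= 2·R0 → [0,-6,5,-9]
  R2 -= -3·R1 → [0,0,2,0]
  R3 -= -3·R1 → [0,0,2,-3]
  R3 -= 1·R2 → [0,0,0,-3]

L=[[1,0,0,0],[-2,1,0,0],[-1,-3,1,0],[2,-3,1,1]] U=[[3,1,3,0],[0,2,-1,2],[0,0,2,0],[0,0,0,-3]]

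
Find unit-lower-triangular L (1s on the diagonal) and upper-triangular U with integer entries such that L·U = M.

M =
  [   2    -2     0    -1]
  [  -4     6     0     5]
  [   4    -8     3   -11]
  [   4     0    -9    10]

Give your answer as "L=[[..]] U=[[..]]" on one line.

  r1 -= -2·r0 → [0,2,0,3]
  r2 -= 2·r0 → [0,-4,3,-9]
  r3 -= 2·r0 → [0,4,-9,12]
  r2 -= -2·r1 → [0,0,3,-3]
  r3 -= 2·r1 → [0,0,-9,6]
  r3 -= -3·r2 → [0,0,0,-3]

L=[[1,0,0,0],[-2,1,0,0],[2,-2,1,0],[2,2,-3,1]] U=[[2,-2,0,-1],[0,2,0,3],[0,0,3,-3],[0,0,0,-3]]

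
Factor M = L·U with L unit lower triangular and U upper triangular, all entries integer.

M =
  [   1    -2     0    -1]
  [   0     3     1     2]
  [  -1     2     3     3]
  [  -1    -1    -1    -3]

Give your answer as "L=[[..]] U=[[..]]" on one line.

L=[[1,0,0,0],[0,1,0,0],[-1,0,1,0],[-1,-1,0,1]] U=[[1,-2,0,-1],[0,3,1,2],[0,0,3,2],[0,0,0,-2]]

  R1 -= 0·R0 → [0,3,1,2]
  R2 -= -1·R0 → [0,0,3,2]
  R3 -= -1·R0 → [0,-3,-1,-4]
  R2 -= 0·R1 → [0,0,3,2]
  R3 -= -1·R1 → [0,0,0,-2]
  R3 -= 0·R2 → [0,0,0,-2]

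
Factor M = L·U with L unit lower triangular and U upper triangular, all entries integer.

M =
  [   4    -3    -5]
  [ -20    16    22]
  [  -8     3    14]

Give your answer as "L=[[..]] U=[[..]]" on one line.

  r1 -= -5·r0 → [0,1,-3]
  r2 -= -2·r0 → [0,-3,4]
  r2 -= -3·r1 → [0,0,-5]

L=[[1,0,0],[-5,1,0],[-2,-3,1]] U=[[4,-3,-5],[0,1,-3],[0,0,-5]]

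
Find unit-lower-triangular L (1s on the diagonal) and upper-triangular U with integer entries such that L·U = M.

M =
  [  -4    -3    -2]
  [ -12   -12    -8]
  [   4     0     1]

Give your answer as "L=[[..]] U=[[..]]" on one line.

  row1 -= 3·row0 → [0,-3,-2]
  row2 -= -1·row0 → [0,-3,-1]
  row2 -= 1·row1 → [0,0,1]

L=[[1,0,0],[3,1,0],[-1,1,1]] U=[[-4,-3,-2],[0,-3,-2],[0,0,1]]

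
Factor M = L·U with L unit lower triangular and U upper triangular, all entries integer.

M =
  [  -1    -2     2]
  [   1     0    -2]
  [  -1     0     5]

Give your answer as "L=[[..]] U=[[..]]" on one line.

L=[[1,0,0],[-1,1,0],[1,-1,1]] U=[[-1,-2,2],[0,-2,0],[0,0,3]]

  row1 -= -1·row0 → [0,-2,0]
  row2 -= 1·row0 → [0,2,3]
  row2 -= -1·row1 → [0,0,3]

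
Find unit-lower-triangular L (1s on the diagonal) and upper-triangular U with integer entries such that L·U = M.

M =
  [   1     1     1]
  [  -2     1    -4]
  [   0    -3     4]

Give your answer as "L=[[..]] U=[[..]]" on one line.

L=[[1,0,0],[-2,1,0],[0,-1,1]] U=[[1,1,1],[0,3,-2],[0,0,2]]

  R1 -= -2·R0 → [0,3,-2]
  R2 -= 0·R0 → [0,-3,4]
  R2 -= -1·R1 → [0,0,2]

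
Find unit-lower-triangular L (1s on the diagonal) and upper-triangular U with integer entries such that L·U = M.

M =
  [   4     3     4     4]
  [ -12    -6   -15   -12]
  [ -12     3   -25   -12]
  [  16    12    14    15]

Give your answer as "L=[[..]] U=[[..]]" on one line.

L=[[1,0,0,0],[-3,1,0,0],[-3,4,1,0],[4,0,2,1]] U=[[4,3,4,4],[0,3,-3,0],[0,0,-1,0],[0,0,0,-1]]

  r1 -= -3·r0 → [0,3,-3,0]
  r2 -= -3·r0 → [0,12,-13,0]
  r3 -= 4·r0 → [0,0,-2,-1]
  r2 -= 4·r1 → [0,0,-1,0]
  r3 -= 0·r1 → [0,0,-2,-1]
  r3 -= 2·r2 → [0,0,0,-1]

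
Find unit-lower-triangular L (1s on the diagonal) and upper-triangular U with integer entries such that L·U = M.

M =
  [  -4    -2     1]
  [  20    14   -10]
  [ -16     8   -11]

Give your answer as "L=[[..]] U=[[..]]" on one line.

L=[[1,0,0],[-5,1,0],[4,4,1]] U=[[-4,-2,1],[0,4,-5],[0,0,5]]

  r1 -= -5·r0 → [0,4,-5]
  r2 -= 4·r0 → [0,16,-15]
  r2 -= 4·r1 → [0,0,5]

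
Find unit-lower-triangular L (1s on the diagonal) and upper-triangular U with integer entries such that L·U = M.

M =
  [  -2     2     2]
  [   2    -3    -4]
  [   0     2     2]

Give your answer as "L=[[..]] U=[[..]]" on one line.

L=[[1,0,0],[-1,1,0],[0,-2,1]] U=[[-2,2,2],[0,-1,-2],[0,0,-2]]

  r1 -= -1·r0 → [0,-1,-2]
  r2 -= 0·r0 → [0,2,2]
  r2 -= -2·r1 → [0,0,-2]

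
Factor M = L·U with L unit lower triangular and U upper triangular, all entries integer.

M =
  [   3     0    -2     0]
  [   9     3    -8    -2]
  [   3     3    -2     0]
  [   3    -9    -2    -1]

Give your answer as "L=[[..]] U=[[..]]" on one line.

L=[[1,0,0,0],[3,1,0,0],[1,1,1,0],[1,-3,-3,1]] U=[[3,0,-2,0],[0,3,-2,-2],[0,0,2,2],[0,0,0,-1]]

  row1 -= 3·row0 → [0,3,-2,-2]
  row2 -= 1·row0 → [0,3,0,0]
  row3 -= 1·row0 → [0,-9,0,-1]
  row2 -= 1·row1 → [0,0,2,2]
  row3 -= -3·row1 → [0,0,-6,-7]
  row3 -= -3·row2 → [0,0,0,-1]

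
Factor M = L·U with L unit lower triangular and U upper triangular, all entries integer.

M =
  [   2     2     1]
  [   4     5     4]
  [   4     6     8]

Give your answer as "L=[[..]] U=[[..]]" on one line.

  R1 -= 2·R0 → [0,1,2]
  R2 -= 2·R0 → [0,2,6]
  R2 -= 2·R1 → [0,0,2]

L=[[1,0,0],[2,1,0],[2,2,1]] U=[[2,2,1],[0,1,2],[0,0,2]]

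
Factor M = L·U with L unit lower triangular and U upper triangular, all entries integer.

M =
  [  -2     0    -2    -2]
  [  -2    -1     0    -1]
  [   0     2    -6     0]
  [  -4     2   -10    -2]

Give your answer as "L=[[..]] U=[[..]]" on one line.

  r1 -= 1·r0 → [0,-1,2,1]
  r2 -= 0·r0 → [0,2,-6,0]
  r3 -= 2·r0 → [0,2,-6,2]
  r2 -= -2·r1 → [0,0,-2,2]
  r3 -= -2·r1 → [0,0,-2,4]
  r3 -= 1·r2 → [0,0,0,2]

L=[[1,0,0,0],[1,1,0,0],[0,-2,1,0],[2,-2,1,1]] U=[[-2,0,-2,-2],[0,-1,2,1],[0,0,-2,2],[0,0,0,2]]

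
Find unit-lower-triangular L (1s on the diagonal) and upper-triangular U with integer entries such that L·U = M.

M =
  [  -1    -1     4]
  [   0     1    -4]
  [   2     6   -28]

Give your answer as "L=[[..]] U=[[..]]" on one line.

L=[[1,0,0],[0,1,0],[-2,4,1]] U=[[-1,-1,4],[0,1,-4],[0,0,-4]]

  R1 -= 0·R0 → [0,1,-4]
  R2 -= -2·R0 → [0,4,-20]
  R2 -= 4·R1 → [0,0,-4]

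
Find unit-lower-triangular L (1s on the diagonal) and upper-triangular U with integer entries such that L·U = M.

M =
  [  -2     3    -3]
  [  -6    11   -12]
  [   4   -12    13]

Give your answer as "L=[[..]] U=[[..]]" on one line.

L=[[1,0,0],[3,1,0],[-2,-3,1]] U=[[-2,3,-3],[0,2,-3],[0,0,-2]]

  row1 -= 3·row0 → [0,2,-3]
  row2 -= -2·row0 → [0,-6,7]
  row2 -= -3·row1 → [0,0,-2]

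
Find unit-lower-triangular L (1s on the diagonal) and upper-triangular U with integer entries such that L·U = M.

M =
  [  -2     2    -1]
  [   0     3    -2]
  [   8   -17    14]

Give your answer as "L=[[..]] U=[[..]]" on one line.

  R1 -= 0·R0 → [0,3,-2]
  R2 -= -4·R0 → [0,-9,10]
  R2 -= -3·R1 → [0,0,4]

L=[[1,0,0],[0,1,0],[-4,-3,1]] U=[[-2,2,-1],[0,3,-2],[0,0,4]]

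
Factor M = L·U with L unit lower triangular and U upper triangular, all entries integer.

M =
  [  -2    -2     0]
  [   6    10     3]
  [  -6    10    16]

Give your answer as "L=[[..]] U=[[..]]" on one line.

  r1 -= -3·r0 → [0,4,3]
  r2 -= 3·r0 → [0,16,16]
  r2 -= 4·r1 → [0,0,4]

L=[[1,0,0],[-3,1,0],[3,4,1]] U=[[-2,-2,0],[0,4,3],[0,0,4]]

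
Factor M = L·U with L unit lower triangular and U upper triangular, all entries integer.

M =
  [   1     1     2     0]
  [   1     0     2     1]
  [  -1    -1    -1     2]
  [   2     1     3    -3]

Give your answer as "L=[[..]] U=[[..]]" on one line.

L=[[1,0,0,0],[1,1,0,0],[-1,0,1,0],[2,1,-1,1]] U=[[1,1,2,0],[0,-1,0,1],[0,0,1,2],[0,0,0,-2]]

  R1 -= 1·R0 → [0,-1,0,1]
  R2 -= -1·R0 → [0,0,1,2]
  R3 -= 2·R0 → [0,-1,-1,-3]
  R2 -= 0·R1 → [0,0,1,2]
  R3 -= 1·R1 → [0,0,-1,-4]
  R3 -= -1·R2 → [0,0,0,-2]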